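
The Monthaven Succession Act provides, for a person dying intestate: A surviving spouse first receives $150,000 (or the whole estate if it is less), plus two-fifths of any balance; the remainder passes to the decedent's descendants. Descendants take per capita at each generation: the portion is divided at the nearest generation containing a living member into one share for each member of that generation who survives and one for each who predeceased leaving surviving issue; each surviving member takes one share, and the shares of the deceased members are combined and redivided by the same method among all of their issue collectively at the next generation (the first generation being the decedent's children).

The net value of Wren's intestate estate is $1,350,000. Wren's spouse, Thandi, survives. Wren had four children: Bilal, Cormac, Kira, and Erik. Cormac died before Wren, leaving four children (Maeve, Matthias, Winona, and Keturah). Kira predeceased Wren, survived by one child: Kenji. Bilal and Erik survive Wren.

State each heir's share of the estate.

Thandi: $630,000; Bilal: $180,000; Maeve: $72,000; Matthias: $72,000; Winona: $72,000; Keturah: $72,000; Kenji: $72,000; Erik: $180,000

Thandi first takes $150,000, leaving a balance of $1,200,000. Thandi then takes two-fifths of the balance ($480,000), for a total of $630,000. The remaining $720,000 passes to the descendants.
The descendants' portion ($720,000) is divided at the children's generation into 4 shares of $180,000. Bilal and Erik each take $180,000. The 2 shares of the deceased (Cormac and Kira) are combined into a pool of $360,000.
That pool ($360,000) is divided at the grandchildren's generation equally among Maeve, Matthias, Winona, Keturah, and Kenji: $72,000 each.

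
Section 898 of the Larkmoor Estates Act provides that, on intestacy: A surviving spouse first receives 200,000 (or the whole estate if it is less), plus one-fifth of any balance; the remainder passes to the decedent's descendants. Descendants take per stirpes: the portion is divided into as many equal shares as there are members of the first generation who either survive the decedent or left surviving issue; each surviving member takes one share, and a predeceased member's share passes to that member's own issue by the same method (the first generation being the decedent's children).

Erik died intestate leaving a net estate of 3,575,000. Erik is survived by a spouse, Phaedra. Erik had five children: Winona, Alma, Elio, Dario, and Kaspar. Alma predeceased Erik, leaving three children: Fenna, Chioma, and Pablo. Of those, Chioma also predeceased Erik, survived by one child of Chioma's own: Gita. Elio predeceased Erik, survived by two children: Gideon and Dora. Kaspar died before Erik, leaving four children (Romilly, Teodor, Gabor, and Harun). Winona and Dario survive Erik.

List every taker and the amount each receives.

Phaedra first takes 200,000, leaving a balance of 3,375,000. Phaedra then takes one-fifth of the balance (675,000), for a total of 875,000. The remaining 2,700,000 passes to the descendants.
The descendants' portion (2,700,000) is divided into 5 shares of 540,000: Winona and Dario each take 540,000; Alma's 540,000 share passes to Alma's issue; Elio's 540,000 share passes to Elio's issue; Kaspar's 540,000 share passes to Kaspar's issue.
Alma's share (540,000) is divided into 3 shares of 180,000: Fenna and Pablo each take 180,000; Chioma's 180,000 share passes to Chioma's issue.
Chioma's share (180,000) passes entirely to Gita.
Elio's share (540,000) is divided into 2 shares of 270,000: Gideon and Dora each take 270,000.
Kaspar's share (540,000) is divided into 4 shares of 135,000: Romilly, Teodor, Gabor, and Harun each take 135,000.

Phaedra: 875,000; Winona: 540,000; Fenna: 180,000; Gita: 180,000; Pablo: 180,000; Gideon: 270,000; Dora: 270,000; Dario: 540,000; Romilly: 135,000; Teodor: 135,000; Gabor: 135,000; Harun: 135,000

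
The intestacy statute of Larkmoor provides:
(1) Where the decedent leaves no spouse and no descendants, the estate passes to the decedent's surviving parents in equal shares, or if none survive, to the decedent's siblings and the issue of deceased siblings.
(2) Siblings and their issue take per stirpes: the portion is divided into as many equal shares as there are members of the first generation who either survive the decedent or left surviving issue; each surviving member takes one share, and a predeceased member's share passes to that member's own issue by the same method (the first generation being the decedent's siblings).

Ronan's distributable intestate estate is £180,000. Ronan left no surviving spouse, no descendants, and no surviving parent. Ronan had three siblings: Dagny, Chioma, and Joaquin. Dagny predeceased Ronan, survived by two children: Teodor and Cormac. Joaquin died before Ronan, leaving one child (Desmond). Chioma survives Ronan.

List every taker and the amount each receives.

The entire £180,000 passes to the siblings and their issue.
That amount (£180,000) is divided into 3 shares of £60,000: Chioma takes £60,000; Dagny's £60,000 share passes to Dagny's issue; Joaquin's £60,000 share passes to Joaquin's issue.
Dagny's share (£60,000) is divided into 2 shares of £30,000: Teodor and Cormac each take £30,000.
Joaquin's share (£60,000) passes entirely to Desmond.

Teodor: £30,000; Cormac: £30,000; Chioma: £60,000; Desmond: £60,000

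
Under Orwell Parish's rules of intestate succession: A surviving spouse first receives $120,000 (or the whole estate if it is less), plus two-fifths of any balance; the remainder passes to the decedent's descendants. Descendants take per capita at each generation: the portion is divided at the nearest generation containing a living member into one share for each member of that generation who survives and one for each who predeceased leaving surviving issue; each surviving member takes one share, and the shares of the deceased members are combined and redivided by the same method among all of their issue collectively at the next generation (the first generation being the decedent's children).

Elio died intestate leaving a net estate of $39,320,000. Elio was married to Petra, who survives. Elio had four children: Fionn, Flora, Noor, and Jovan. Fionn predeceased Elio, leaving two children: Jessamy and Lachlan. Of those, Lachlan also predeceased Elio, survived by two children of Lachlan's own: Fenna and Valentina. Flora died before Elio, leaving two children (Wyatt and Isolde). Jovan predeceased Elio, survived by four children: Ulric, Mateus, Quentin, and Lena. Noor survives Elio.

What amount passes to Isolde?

Isolde receives $2,205,000.

Petra first takes $120,000, leaving a balance of $39,200,000. Petra then takes two-fifths of the balance ($15,680,000), for a total of $15,800,000. The remaining $23,520,000 passes to the descendants.
The descendants' portion ($23,520,000) is divided at the children's generation into 4 shares of $5,880,000. Noor takes $5,880,000. The 3 shares of the deceased (Fionn, Flora, and Jovan) are combined into a pool of $17,640,000.
That pool ($17,640,000) is divided at the grandchildren's generation into 8 shares of $2,205,000. Jessamy, Wyatt, Isolde, Ulric, Mateus, Quentin, and Lena each take $2,205,000. The remaining share for the deceased Lachlan ($2,205,000) is carried to the next generation.
That pool ($2,205,000) is divided at the great-grandchildren's generation equally among Fenna and Valentina: $1,102,500 each.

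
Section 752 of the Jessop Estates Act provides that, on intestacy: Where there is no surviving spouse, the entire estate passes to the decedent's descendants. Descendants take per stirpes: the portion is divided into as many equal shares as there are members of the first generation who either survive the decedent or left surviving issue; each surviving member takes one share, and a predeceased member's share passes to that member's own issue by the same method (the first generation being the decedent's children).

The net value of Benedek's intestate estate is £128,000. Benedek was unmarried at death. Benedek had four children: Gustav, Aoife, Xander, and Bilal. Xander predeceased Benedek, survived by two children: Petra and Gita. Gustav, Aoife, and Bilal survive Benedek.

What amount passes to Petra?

Petra receives £16,000.

The entire £128,000 passes to the descendants.
That amount (£128,000) is divided into 4 shares of £32,000: Gustav, Aoife, and Bilal each take £32,000; Xander's £32,000 share passes to Xander's issue.
Xander's share (£32,000) is divided into 2 shares of £16,000: Petra and Gita each take £16,000.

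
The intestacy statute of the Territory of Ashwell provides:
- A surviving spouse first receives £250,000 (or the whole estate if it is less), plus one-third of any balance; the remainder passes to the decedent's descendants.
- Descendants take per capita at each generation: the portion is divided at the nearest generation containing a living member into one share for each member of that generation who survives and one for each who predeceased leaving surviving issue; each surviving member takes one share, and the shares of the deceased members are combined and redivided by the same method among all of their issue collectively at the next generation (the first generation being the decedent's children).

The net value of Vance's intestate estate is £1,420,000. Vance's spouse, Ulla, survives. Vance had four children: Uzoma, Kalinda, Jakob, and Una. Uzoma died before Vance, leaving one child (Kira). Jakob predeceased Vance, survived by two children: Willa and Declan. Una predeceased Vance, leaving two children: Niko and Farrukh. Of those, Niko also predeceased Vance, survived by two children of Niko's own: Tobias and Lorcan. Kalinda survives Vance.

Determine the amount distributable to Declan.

Ulla first takes £250,000, leaving a balance of £1,170,000. Ulla then takes one-third of the balance (£390,000), for a total of £640,000. The remaining £780,000 passes to the descendants.
The descendants' portion (£780,000) is divided at the children's generation into 4 shares of £195,000. Kalinda takes £195,000. The 3 shares of the deceased (Uzoma, Jakob, and Una) are combined into a pool of £585,000.
That pool (£585,000) is divided at the grandchildren's generation into 5 shares of £117,000. Kira, Willa, Declan, and Farrukh each take £117,000. The remaining share for the deceased Niko (£117,000) is carried to the next generation.
That pool (£117,000) is divided at the great-grandchildren's generation equally among Tobias and Lorcan: £58,500 each.

Declan receives £117,000.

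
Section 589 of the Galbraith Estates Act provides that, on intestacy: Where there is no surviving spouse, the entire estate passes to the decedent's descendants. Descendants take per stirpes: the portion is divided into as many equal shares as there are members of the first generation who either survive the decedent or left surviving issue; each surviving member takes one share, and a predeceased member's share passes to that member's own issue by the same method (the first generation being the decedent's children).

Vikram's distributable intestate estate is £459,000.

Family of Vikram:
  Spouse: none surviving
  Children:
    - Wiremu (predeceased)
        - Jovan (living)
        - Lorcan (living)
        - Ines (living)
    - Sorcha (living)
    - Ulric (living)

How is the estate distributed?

Jovan: £51,000; Lorcan: £51,000; Ines: £51,000; Sorcha: £153,000; Ulric: £153,000

The entire £459,000 passes to the descendants.
That amount (£459,000) is divided into 3 shares of £153,000: Sorcha and Ulric each take £153,000; Wiremu's £153,000 share passes to Wiremu's issue.
Wiremu's share (£153,000) is divided into 3 shares of £51,000: Jovan, Lorcan, and Ines each take £51,000.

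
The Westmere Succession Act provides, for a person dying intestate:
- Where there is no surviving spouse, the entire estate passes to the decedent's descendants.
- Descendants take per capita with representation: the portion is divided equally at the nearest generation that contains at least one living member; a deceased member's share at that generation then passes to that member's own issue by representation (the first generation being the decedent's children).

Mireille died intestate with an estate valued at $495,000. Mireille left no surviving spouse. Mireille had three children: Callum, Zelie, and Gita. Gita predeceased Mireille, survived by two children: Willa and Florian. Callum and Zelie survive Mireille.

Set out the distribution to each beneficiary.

The entire $495,000 passes to the descendants.
That amount ($495,000) is divided into 3 shares of $165,000: Callum and Zelie each take $165,000; Gita's $165,000 share passes to Gita's issue.
Gita's share ($165,000) is divided into 2 shares of $82,500: Willa and Florian each take $82,500.

Callum: $165,000; Zelie: $165,000; Willa: $82,500; Florian: $82,500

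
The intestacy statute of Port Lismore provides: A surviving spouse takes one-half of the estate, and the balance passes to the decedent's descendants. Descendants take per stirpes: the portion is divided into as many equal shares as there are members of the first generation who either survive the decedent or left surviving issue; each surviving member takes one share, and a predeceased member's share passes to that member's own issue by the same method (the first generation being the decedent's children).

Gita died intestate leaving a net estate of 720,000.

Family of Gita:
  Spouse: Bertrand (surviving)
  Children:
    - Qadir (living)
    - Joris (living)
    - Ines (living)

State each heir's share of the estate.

Bertrand takes one-half of 720,000 = 360,000. The remaining 360,000 passes to the descendants.
The descendants' portion (360,000) is divided into 3 shares of 120,000: Qadir, Joris, and Ines each take 120,000.

Bertrand: 360,000; Qadir: 120,000; Joris: 120,000; Ines: 120,000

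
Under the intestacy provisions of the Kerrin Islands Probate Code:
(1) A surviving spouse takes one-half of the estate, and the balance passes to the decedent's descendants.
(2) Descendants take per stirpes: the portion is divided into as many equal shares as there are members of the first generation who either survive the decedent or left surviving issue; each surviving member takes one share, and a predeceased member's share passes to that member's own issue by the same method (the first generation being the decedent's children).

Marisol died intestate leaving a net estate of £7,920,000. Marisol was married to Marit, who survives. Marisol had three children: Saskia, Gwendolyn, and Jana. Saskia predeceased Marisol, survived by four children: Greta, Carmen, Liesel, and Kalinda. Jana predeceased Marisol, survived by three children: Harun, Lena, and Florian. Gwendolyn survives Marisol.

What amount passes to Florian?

Marit takes one-half of £7,920,000 = £3,960,000. The remaining £3,960,000 passes to the descendants.
The descendants' portion (£3,960,000) is divided into 3 shares of £1,320,000: Gwendolyn takes £1,320,000; Saskia's £1,320,000 share passes to Saskia's issue; Jana's £1,320,000 share passes to Jana's issue.
Saskia's share (£1,320,000) is divided into 4 shares of £330,000: Greta, Carmen, Liesel, and Kalinda each take £330,000.
Jana's share (£1,320,000) is divided into 3 shares of £440,000: Harun, Lena, and Florian each take £440,000.

Florian receives £440,000.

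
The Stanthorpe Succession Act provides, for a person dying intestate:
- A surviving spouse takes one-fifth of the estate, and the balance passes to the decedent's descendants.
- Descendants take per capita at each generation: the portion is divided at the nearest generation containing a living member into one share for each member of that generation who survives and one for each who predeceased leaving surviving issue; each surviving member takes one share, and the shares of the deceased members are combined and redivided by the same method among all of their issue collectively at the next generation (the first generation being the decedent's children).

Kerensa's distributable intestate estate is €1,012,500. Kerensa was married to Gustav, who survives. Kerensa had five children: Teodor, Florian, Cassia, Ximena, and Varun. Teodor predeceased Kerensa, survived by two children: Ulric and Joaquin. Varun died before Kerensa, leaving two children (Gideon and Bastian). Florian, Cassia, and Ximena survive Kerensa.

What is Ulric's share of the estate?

Ulric receives €81,000.

Gustav takes one-fifth of €1,012,500 = €202,500. The remaining €810,000 passes to the descendants.
The descendants' portion (€810,000) is divided at the children's generation into 5 shares of €162,000. Florian, Cassia, and Ximena each take €162,000. The 2 shares of the deceased (Teodor and Varun) are combined into a pool of €324,000.
That pool (€324,000) is divided at the grandchildren's generation equally among Ulric, Joaquin, Gideon, and Bastian: €81,000 each.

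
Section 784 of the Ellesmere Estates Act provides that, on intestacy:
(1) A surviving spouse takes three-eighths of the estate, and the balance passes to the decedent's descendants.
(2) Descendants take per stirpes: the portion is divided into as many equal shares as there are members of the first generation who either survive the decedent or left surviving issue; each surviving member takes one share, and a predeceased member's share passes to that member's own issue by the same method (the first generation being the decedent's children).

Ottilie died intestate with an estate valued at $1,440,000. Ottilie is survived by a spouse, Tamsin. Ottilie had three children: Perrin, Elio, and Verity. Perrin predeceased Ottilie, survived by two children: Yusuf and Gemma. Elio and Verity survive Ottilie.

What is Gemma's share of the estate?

Tamsin takes three-eighths of $1,440,000 = $540,000. The remaining $900,000 passes to the descendants.
The descendants' portion ($900,000) is divided into 3 shares of $300,000: Elio and Verity each take $300,000; Perrin's $300,000 share passes to Perrin's issue.
Perrin's share ($300,000) is divided into 2 shares of $150,000: Yusuf and Gemma each take $150,000.

Gemma receives $150,000.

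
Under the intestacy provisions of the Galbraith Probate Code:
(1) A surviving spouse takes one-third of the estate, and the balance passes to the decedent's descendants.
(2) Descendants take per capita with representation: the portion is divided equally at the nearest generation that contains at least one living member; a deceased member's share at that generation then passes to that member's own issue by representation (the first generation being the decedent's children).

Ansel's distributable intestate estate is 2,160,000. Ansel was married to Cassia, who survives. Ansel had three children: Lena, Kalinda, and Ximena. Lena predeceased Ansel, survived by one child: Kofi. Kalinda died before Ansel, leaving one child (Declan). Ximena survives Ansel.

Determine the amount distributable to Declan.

Cassia takes one-third of 2,160,000 = 720,000. The remaining 1,440,000 passes to the descendants.
The descendants' portion (1,440,000) is divided into 3 shares of 480,000: Ximena takes 480,000; Lena's 480,000 share passes to Lena's issue; Kalinda's 480,000 share passes to Kalinda's issue.
Lena's share (480,000) passes entirely to Kofi.
Kalinda's share (480,000) passes entirely to Declan.

Declan receives 480,000.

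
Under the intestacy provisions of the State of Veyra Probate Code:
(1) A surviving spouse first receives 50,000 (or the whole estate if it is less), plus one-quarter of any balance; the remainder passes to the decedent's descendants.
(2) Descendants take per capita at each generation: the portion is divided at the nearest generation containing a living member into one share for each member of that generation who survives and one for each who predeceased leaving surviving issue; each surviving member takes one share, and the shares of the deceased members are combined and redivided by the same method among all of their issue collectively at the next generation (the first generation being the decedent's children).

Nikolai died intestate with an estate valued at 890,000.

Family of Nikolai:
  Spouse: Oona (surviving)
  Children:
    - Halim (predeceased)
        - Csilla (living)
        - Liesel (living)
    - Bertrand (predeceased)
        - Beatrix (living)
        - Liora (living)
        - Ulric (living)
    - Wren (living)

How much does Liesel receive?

Liesel receives 84,000.

Oona first takes 50,000, leaving a balance of 840,000. Oona then takes one-quarter of the balance (210,000), for a total of 260,000. The remaining 630,000 passes to the descendants.
The descendants' portion (630,000) is divided at the children's generation into 3 shares of 210,000. Wren takes 210,000. The 2 shares of the deceased (Halim and Bertrand) are combined into a pool of 420,000.
That pool (420,000) is divided at the grandchildren's generation equally among Csilla, Liesel, Beatrix, Liora, and Ulric: 84,000 each.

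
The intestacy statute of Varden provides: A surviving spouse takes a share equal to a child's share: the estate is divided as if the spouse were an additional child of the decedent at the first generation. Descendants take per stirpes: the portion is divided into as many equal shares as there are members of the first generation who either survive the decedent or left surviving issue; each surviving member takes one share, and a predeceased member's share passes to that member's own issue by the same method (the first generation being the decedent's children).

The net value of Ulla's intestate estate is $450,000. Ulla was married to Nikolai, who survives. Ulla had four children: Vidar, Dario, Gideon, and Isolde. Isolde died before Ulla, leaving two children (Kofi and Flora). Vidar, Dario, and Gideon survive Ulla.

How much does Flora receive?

The spouse counts as an additional share at the children's level, so there are 5 primary shares of $90,000. Nikolai takes one such share ($90,000).
The children's combined portion ($360,000) is divided into 4 shares of $90,000: Vidar, Dario, and Gideon each take $90,000; Isolde's $90,000 share passes to Isolde's issue.
Isolde's share ($90,000) is divided into 2 shares of $45,000: Kofi and Flora each take $45,000.

Flora receives $45,000.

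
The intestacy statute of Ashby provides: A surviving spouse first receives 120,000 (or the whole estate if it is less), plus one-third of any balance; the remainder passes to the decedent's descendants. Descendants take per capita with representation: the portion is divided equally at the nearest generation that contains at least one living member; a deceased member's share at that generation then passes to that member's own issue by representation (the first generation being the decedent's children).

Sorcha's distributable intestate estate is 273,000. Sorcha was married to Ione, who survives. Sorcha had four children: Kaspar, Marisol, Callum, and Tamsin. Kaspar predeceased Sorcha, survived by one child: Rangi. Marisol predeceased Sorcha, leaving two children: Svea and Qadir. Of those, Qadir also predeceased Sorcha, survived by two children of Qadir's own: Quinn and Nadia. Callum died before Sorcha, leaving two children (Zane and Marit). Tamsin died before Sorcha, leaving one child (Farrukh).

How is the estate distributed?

Ione: 171,000; Rangi: 17,000; Svea: 17,000; Quinn: 8,500; Nadia: 8,500; Zane: 17,000; Marit: 17,000; Farrukh: 17,000

Ione first takes 120,000, leaving a balance of 153,000. Ione then takes one-third of the balance (51,000), for a total of 171,000. The remaining 102,000 passes to the descendants.
No child survives, so the initial division is made at the grandchildren's generation.
The descendants' portion (102,000) is divided into 6 shares of 17,000: Rangi, Svea, Zane, Marit, and Farrukh each take 17,000; Qadir's 17,000 share passes to Qadir's issue.
Qadir's share (17,000) is divided into 2 shares of 8,500: Quinn and Nadia each take 8,500.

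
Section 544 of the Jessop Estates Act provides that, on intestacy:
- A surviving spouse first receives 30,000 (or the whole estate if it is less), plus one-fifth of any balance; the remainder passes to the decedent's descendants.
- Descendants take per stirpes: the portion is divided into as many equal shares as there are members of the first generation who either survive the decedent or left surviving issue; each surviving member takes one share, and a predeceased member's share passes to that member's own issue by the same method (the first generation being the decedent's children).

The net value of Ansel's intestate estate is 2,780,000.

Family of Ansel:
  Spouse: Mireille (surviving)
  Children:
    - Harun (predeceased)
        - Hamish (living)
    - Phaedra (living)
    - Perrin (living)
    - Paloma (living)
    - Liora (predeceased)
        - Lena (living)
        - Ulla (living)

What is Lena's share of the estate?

Mireille first takes 30,000, leaving a balance of 2,750,000. Mireille then takes one-fifth of the balance (550,000), for a total of 580,000. The remaining 2,200,000 passes to the descendants.
The descendants' portion (2,200,000) is divided into 5 shares of 440,000: Phaedra, Perrin, and Paloma each take 440,000; Harun's 440,000 share passes to Harun's issue; Liora's 440,000 share passes to Liora's issue.
Harun's share (440,000) passes entirely to Hamish.
Liora's share (440,000) is divided into 2 shares of 220,000: Lena and Ulla each take 220,000.

Lena receives 220,000.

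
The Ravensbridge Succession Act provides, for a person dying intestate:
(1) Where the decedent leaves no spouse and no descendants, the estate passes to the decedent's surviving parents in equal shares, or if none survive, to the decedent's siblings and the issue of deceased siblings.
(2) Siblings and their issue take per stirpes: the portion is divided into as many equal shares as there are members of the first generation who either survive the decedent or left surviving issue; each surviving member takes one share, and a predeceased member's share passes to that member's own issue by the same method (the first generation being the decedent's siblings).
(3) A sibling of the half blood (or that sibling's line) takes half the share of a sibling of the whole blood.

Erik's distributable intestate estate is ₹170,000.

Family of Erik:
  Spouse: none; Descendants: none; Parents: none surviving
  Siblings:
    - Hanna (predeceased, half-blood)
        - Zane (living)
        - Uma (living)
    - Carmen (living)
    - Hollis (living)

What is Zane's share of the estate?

The entire ₹170,000 passes to the siblings and their issue.
Counting each half-blood sibling's line as half a unit, there are 5/2 units in ₹170,000, so one unit is ₹68,000. Whole-blood lines (Carmen and Hollis) take ₹68,000 each; half-blood lines (Hanna) take ₹34,000 each.
Hanna's share (₹34,000) is divided into 2 shares of ₹17,000: Zane and Uma each take ₹17,000.

Zane receives ₹17,000.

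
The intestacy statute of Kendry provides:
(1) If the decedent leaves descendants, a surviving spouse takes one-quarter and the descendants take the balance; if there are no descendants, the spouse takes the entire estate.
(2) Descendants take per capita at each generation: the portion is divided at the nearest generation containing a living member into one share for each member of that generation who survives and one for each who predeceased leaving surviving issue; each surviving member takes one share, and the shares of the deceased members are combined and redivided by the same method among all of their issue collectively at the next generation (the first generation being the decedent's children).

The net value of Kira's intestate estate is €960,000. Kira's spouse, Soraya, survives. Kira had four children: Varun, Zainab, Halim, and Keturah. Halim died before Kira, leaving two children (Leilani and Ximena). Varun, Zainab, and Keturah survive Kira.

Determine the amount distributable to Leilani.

Leilani receives €90,000.

Soraya takes one-quarter of €960,000 = €240,000. The remaining €720,000 passes to the descendants.
The descendants' portion (€720,000) is divided at the children's generation into 4 shares of €180,000. Varun, Zainab, and Keturah each take €180,000. The remaining share for the deceased Halim (€180,000) is carried to the next generation.
That pool (€180,000) is divided at the grandchildren's generation equally among Leilani and Ximena: €90,000 each.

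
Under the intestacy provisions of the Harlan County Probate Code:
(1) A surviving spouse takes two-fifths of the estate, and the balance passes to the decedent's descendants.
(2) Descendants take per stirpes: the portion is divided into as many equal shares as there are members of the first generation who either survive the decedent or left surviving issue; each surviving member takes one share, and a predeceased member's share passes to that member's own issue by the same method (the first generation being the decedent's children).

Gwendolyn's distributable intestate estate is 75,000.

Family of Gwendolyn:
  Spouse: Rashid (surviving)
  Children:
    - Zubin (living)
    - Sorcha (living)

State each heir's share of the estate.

Rashid: 30,000; Zubin: 22,500; Sorcha: 22,500

Rashid takes two-fifths of 75,000 = 30,000. The remaining 45,000 passes to the descendants.
The descendants' portion (45,000) is divided into 2 shares of 22,500: Zubin and Sorcha each take 22,500.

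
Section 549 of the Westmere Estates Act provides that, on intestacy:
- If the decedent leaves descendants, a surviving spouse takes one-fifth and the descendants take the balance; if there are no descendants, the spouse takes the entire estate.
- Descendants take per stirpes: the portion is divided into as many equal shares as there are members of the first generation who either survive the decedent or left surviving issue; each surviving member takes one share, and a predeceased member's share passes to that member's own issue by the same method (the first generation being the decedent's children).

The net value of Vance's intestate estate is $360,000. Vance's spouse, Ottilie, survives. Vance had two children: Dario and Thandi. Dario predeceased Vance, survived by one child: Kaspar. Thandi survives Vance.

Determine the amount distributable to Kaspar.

Kaspar receives $144,000.

Ottilie takes one-fifth of $360,000 = $72,000. The remaining $288,000 passes to the descendants.
The descendants' portion ($288,000) is divided into 2 shares of $144,000: Thandi takes $144,000; Dario's $144,000 share passes to Dario's issue.
Dario's share ($144,000) passes entirely to Kaspar.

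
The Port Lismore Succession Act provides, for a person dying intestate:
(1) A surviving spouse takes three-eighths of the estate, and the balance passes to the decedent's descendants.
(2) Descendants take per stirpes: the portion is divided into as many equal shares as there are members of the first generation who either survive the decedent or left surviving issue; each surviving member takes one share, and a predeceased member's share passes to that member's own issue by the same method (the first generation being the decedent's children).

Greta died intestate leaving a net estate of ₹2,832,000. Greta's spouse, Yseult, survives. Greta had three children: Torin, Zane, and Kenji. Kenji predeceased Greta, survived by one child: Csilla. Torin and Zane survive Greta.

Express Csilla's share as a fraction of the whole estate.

Csilla receives 5/24 of the estate.

Yseult takes three-eighths of ₹2,832,000 = ₹1,062,000. The remaining ₹1,770,000 passes to the descendants.
The descendants' portion (₹1,770,000) is divided into 3 shares of ₹590,000: Torin and Zane each take ₹590,000; Kenji's ₹590,000 share passes to Kenji's issue.
Kenji's share (₹590,000) passes entirely to Csilla.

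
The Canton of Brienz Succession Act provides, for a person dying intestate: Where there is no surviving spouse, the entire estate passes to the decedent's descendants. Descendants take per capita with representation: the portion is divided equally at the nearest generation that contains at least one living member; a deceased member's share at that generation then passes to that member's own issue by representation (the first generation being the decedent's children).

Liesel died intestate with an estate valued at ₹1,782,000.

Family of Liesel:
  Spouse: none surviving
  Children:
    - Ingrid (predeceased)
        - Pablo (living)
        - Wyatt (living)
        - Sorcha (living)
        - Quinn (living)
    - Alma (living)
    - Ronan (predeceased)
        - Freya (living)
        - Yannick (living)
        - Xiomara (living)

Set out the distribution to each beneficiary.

Pablo: ₹148,500; Wyatt: ₹148,500; Sorcha: ₹148,500; Quinn: ₹148,500; Alma: ₹594,000; Freya: ₹198,000; Yannick: ₹198,000; Xiomara: ₹198,000

The entire ₹1,782,000 passes to the descendants.
That amount (₹1,782,000) is divided into 3 shares of ₹594,000: Alma takes ₹594,000; Ingrid's ₹594,000 share passes to Ingrid's issue; Ronan's ₹594,000 share passes to Ronan's issue.
Ingrid's share (₹594,000) is divided into 4 shares of ₹148,500: Pablo, Wyatt, Sorcha, and Quinn each take ₹148,500.
Ronan's share (₹594,000) is divided into 3 shares of ₹198,000: Freya, Yannick, and Xiomara each take ₹198,000.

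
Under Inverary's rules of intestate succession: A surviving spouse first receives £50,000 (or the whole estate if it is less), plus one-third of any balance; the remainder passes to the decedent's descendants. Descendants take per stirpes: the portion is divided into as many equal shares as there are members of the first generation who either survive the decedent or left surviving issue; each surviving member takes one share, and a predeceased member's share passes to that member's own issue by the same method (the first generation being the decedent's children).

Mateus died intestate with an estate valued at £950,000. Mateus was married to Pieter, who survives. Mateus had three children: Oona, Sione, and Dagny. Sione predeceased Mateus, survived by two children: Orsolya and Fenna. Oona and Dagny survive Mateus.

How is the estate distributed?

Pieter first takes £50,000, leaving a balance of £900,000. Pieter then takes one-third of the balance (£300,000), for a total of £350,000. The remaining £600,000 passes to the descendants.
The descendants' portion (£600,000) is divided into 3 shares of £200,000: Oona and Dagny each take £200,000; Sione's £200,000 share passes to Sione's issue.
Sione's share (£200,000) is divided into 2 shares of £100,000: Orsolya and Fenna each take £100,000.

Pieter: £350,000; Oona: £200,000; Orsolya: £100,000; Fenna: £100,000; Dagny: £200,000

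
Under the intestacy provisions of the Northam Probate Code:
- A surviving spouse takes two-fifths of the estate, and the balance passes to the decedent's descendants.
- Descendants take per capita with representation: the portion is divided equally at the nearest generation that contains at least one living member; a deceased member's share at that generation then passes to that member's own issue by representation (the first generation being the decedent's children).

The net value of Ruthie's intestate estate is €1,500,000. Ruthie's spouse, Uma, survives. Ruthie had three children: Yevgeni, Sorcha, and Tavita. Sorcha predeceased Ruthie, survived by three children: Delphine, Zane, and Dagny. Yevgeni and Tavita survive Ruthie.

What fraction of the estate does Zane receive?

Zane receives 1/15 of the estate.

Uma takes two-fifths of €1,500,000 = €600,000. The remaining €900,000 passes to the descendants.
The descendants' portion (€900,000) is divided into 3 shares of €300,000: Yevgeni and Tavita each take €300,000; Sorcha's €300,000 share passes to Sorcha's issue.
Sorcha's share (€300,000) is divided into 3 shares of €100,000: Delphine, Zane, and Dagny each take €100,000.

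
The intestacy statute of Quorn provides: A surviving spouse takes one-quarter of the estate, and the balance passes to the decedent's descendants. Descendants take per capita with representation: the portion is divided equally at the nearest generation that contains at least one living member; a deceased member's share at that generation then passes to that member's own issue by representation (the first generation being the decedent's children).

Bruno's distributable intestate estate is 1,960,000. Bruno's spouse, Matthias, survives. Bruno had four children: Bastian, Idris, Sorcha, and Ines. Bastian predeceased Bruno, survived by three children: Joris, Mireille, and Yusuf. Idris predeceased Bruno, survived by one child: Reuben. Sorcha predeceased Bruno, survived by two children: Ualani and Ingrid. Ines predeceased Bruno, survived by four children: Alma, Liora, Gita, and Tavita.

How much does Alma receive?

Matthias takes one-quarter of 1,960,000 = 490,000. The remaining 1,470,000 passes to the descendants.
No child survives, so the initial division is made at the grandchildren's generation.
The descendants' portion (1,470,000) is divided into 10 shares of 147,000: Joris, Mireille, Yusuf, Reuben, Ualani, Ingrid, Alma, Liora, Gita, and Tavita each take 147,000.

Alma receives 147,000.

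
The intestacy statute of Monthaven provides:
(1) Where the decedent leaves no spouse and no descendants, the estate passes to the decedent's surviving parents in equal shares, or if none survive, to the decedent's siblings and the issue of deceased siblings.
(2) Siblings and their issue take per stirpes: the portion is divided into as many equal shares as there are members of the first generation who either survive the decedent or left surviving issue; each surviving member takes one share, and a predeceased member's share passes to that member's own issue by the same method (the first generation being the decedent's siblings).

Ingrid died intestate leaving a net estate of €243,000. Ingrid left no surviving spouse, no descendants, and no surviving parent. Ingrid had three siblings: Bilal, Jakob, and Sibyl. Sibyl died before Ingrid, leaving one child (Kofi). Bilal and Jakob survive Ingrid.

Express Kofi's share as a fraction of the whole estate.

The entire €243,000 passes to the siblings and their issue.
That amount (€243,000) is divided into 3 shares of €81,000: Bilal and Jakob each take €81,000; Sibyl's €81,000 share passes to Sibyl's issue.
Sibyl's share (€81,000) passes entirely to Kofi.

Kofi receives 1/3 of the estate.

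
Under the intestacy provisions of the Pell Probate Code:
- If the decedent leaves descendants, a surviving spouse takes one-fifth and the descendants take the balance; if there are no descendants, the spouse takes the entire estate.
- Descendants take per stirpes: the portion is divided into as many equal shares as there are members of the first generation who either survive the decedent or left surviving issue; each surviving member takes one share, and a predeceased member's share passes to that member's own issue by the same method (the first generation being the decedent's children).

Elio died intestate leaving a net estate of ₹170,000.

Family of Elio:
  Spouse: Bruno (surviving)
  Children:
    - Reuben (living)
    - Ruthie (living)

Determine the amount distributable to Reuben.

Bruno takes one-fifth of ₹170,000 = ₹34,000. The remaining ₹136,000 passes to the descendants.
The descendants' portion (₹136,000) is divided into 2 shares of ₹68,000: Reuben and Ruthie each take ₹68,000.

Reuben receives ₹68,000.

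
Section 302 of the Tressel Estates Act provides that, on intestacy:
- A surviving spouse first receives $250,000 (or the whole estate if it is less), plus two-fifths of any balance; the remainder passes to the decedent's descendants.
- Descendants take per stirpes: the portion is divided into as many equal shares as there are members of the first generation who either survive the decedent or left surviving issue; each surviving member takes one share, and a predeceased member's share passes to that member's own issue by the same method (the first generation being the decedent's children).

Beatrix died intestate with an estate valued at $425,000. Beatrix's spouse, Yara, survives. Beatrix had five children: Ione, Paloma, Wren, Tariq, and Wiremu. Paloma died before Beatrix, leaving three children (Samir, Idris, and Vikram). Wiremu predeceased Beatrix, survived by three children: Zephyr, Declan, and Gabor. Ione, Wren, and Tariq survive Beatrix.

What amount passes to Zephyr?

Zephyr receives $7,000.

Yara first takes $250,000, leaving a balance of $175,000. Yara then takes two-fifths of the balance ($70,000), for a total of $320,000. The remaining $105,000 passes to the descendants.
The descendants' portion ($105,000) is divided into 5 shares of $21,000: Ione, Wren, and Tariq each take $21,000; Paloma's $21,000 share passes to Paloma's issue; Wiremu's $21,000 share passes to Wiremu's issue.
Paloma's share ($21,000) is divided into 3 shares of $7,000: Samir, Idris, and Vikram each take $7,000.
Wiremu's share ($21,000) is divided into 3 shares of $7,000: Zephyr, Declan, and Gabor each take $7,000.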